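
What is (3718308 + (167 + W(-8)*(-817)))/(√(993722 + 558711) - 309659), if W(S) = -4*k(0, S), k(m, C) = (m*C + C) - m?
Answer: -1143363525129/95887143848 - 3692331*√1552433/95887143848 ≈ -11.972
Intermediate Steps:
k(m, C) = C - m + C*m (k(m, C) = (C*m + C) - m = (C + C*m) - m = C - m + C*m)
W(S) = -4*S (W(S) = -4*(S - 1*0 + S*0) = -4*(S + 0 + 0) = -4*S)
(3718308 + (167 + W(-8)*(-817)))/(√(993722 + 558711) - 309659) = (3718308 + (167 - 4*(-8)*(-817)))/(√(993722 + 558711) - 309659) = (3718308 + (167 + 32*(-817)))/(√1552433 - 309659) = (3718308 + (167 - 26144))/(-309659 + √1552433) = (3718308 - 25977)/(-309659 + √1552433) = 3692331/(-309659 + √1552433)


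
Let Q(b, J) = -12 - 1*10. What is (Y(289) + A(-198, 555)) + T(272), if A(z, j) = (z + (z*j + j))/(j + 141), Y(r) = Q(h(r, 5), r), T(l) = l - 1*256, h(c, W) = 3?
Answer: -1307/8 ≈ -163.38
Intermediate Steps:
Q(b, J) = -22 (Q(b, J) = -12 - 10 = -22)
T(l) = -256 + l (T(l) = l - 256 = -256 + l)
Y(r) = -22
A(z, j) = (j + z + j*z)/(141 + j) (A(z, j) = (z + (j*z + j))/(141 + j) = (z + (j + j*z))/(141 + j) = (j + z + j*z)/(141 + j))
(Y(289) + A(-198, 555)) + T(272) = (-22 + (555 - 198 + 555*(-198))/(141 + 555)) + (-256 + 272) = (-22 + (555 - 198 - 109890)/696) + 16 = (-22 + (1/696)*(-109533)) + 16 = (-22 - 1259/8) + 16 = -1435/8 + 16 = -1307/8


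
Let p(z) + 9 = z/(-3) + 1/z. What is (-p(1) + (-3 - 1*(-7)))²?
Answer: 1369/9 ≈ 152.11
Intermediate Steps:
p(z) = -9 + 1/z - z/3 (p(z) = -9 + (z/(-3) + 1/z) = -9 + (z*(-⅓) + 1/z) = -9 + (-z/3 + 1/z) = -9 + (1/z - z/3) = -9 + 1/z - z/3)
(-p(1) + (-3 - 1*(-7)))² = (-(-9 + 1/1 - ⅓*1) + (-3 - 1*(-7)))² = (-(-9 + 1 - ⅓) + (-3 + 7))² = (-1*(-25/3) + 4)² = (25/3 + 4)² = (37/3)² = 1369/9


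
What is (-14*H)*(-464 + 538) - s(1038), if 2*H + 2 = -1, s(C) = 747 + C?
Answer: -231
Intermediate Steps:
H = -3/2 (H = -1 + (½)*(-1) = -1 - ½ = -3/2 ≈ -1.5000)
(-14*H)*(-464 + 538) - s(1038) = (-14*(-3/2))*(-464 + 538) - (747 + 1038) = 21*74 - 1*1785 = 1554 - 1785 = -231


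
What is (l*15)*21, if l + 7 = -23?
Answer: -9450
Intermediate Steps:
l = -30 (l = -7 - 23 = -30)
(l*15)*21 = -30*15*21 = -450*21 = -9450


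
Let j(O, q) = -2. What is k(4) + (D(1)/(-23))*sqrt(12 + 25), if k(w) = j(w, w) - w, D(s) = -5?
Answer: -6 + 5*sqrt(37)/23 ≈ -4.6777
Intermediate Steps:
k(w) = -2 - w
k(4) + (D(1)/(-23))*sqrt(12 + 25) = (-2 - 1*4) + (-5/(-23))*sqrt(12 + 25) = (-2 - 4) + (-5*(-1/23))*sqrt(37) = -6 + 5*sqrt(37)/23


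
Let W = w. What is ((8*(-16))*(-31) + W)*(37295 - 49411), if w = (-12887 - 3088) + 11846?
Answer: 1950676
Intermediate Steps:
w = -4129 (w = -15975 + 11846 = -4129)
W = -4129
((8*(-16))*(-31) + W)*(37295 - 49411) = ((8*(-16))*(-31) - 4129)*(37295 - 49411) = (-128*(-31) - 4129)*(-12116) = (3968 - 4129)*(-12116) = -161*(-12116) = 1950676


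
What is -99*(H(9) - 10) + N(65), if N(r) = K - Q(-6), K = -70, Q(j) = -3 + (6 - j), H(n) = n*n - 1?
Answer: -7009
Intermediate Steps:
H(n) = -1 + n² (H(n) = n² - 1 = -1 + n²)
Q(j) = 3 - j
N(r) = -79 (N(r) = -70 - (3 - 1*(-6)) = -70 - (3 + 6) = -70 - 1*9 = -70 - 9 = -79)
-99*(H(9) - 10) + N(65) = -99*((-1 + 9²) - 10) - 79 = -99*((-1 + 81) - 10) - 79 = -99*(80 - 10) - 79 = -99*70 - 79 = -6930 - 79 = -7009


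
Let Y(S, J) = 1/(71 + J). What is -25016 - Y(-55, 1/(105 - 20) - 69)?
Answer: -4277821/171 ≈ -25017.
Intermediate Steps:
-25016 - Y(-55, 1/(105 - 20) - 69) = -25016 - 1/(71 + (1/(105 - 20) - 69)) = -25016 - 1/(71 + (1/85 - 69)) = -25016 - 1/(71 - 5864/85) = -25016 - 1/171/85 = -25016 - 1*85/171 = -25016 - 85/171 = -4277821/171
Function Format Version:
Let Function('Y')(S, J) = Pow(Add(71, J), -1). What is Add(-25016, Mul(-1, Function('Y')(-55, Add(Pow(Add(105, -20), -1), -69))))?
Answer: Rational(-4277821, 171) ≈ -25017.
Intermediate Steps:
Add(-25016, Mul(-1, Function('Y')(-55, Add(Pow(Add(105, -20), -1), -69)))) = Add(-25016, Mul(-1, Pow(Add(71, Add(Pow(Add(105, -20), -1), -69)), -1))) = Add(-25016, Mul(-1, Pow(Add(71, Add(Pow(85, -1), -69)), -1))) = Add(-25016, Mul(-1, Pow(Add(71, Add(Rational(1, 85), -69)), -1))) = Add(-25016, Mul(-1, Pow(Add(71, Rational(-5864, 85)), -1))) = Add(-25016, Mul(-1, Pow(Rational(171, 85), -1))) = Add(-25016, Mul(-1, Rational(85, 171))) = Add(-25016, Rational(-85, 171)) = Rational(-4277821, 171)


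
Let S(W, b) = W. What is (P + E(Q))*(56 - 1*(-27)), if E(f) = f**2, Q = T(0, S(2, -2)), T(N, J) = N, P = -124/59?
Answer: -10292/59 ≈ -174.44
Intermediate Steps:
P = -124/59 (P = -124*1/59 = -124/59 ≈ -2.1017)
Q = 0
(P + E(Q))*(56 - 1*(-27)) = (-124/59 + 0**2)*(56 - 1*(-27)) = (-124/59 + 0)*(56 + 27) = -124/59*83 = -10292/59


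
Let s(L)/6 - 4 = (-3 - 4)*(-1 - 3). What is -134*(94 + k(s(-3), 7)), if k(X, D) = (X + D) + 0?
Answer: -39262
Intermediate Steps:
s(L) = 192 (s(L) = 24 + 6*((-3 - 4)*(-1 - 3)) = 24 + 6*(-7*(-4)) = 24 + 6*28 = 24 + 168 = 192)
k(X, D) = D + X (k(X, D) = (D + X) + 0 = D + X)
-134*(94 + k(s(-3), 7)) = -134*(94 + (7 + 192)) = -134*(94 + 199) = -134*293 = -39262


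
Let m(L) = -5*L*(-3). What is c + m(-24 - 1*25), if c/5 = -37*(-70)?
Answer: 12215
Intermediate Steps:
m(L) = 15*L
c = 12950 (c = 5*(-37*(-70)) = 5*2590 = 12950)
c + m(-24 - 1*25) = 12950 + 15*(-24 - 1*25) = 12950 + 15*(-24 - 25) = 12950 + 15*(-49) = 12950 - 735 = 12215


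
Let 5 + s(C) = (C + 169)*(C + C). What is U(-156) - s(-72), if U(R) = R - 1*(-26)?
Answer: 13843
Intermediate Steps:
U(R) = 26 + R (U(R) = R + 26 = 26 + R)
s(C) = -5 + 2*C*(169 + C) (s(C) = -5 + (C + 169)*(C + C) = -5 + (169 + C)*(2*C) = -5 + 2*C*(169 + C))
U(-156) - s(-72) = (26 - 156) - (-5 + 2*(-72)² + 338*(-72)) = -130 - (-5 + 2*5184 - 24336) = -130 - (-5 + 10368 - 24336) = -130 - 1*(-13973) = -130 + 13973 = 13843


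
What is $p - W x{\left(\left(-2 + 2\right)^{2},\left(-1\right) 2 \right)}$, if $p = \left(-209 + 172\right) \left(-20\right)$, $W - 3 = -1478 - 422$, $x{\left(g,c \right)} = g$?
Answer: $740$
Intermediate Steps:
$W = -1897$ ($W = 3 - 1900 = -1897$)
$p = 740$ ($p = \left(-37\right) \left(-20\right) = 740$)
$p - W x{\left(\left(-2 + 2\right)^{2},\left(-1\right) 2 \right)} = 740 - - 1897 \left(-2 + 2\right)^{2} = 740 - - 1897 \cdot 0^{2} = 740 - \left(-1897\right) 0 = 740 - 0 = 740 + 0 = 740$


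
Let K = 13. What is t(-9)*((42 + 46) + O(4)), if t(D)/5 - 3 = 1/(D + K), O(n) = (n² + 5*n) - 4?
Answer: 1950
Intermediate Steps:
O(n) = -4 + n² + 5*n
t(D) = 15 + 5/(13 + D) (t(D) = 15 + 5/(D + 13) = 15 + 5/(13 + D))
t(-9)*((42 + 46) + O(4)) = (5*(40 + 3*(-9))/(13 - 9))*((42 + 46) + (-4 + 4² + 5*4)) = (5*(40 - 27)/4)*(88 + (-4 + 16 + 20)) = (5*(¼)*13)*(88 + 32) = (65/4)*120 = 1950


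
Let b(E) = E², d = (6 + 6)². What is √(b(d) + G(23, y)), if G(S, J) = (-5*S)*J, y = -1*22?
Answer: √23266 ≈ 152.53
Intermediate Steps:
y = -22
d = 144 (d = 12² = 144)
G(S, J) = -5*J*S
√(b(d) + G(23, y)) = √(144² - 5*(-22)*23) = √(20736 + 2530) = √23266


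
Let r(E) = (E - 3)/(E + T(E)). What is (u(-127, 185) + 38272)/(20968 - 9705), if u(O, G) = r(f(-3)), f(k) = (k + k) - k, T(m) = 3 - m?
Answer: 38270/11263 ≈ 3.3979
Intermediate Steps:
f(k) = k (f(k) = 2*k - k = k)
r(E) = -1 + E/3 (r(E) = (E - 3)/(E + (3 - E)) = (-3 + E)/3 = (-3 + E)*(⅓) = -1 + E/3)
u(O, G) = -2 (u(O, G) = -1 + (⅓)*(-3) = -1 - 1 = -2)
(u(-127, 185) + 38272)/(20968 - 9705) = (-2 + 38272)/(20968 - 9705) = 38270/11263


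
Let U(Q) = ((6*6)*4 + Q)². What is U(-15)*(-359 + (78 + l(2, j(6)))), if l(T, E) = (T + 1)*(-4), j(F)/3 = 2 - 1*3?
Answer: -4875813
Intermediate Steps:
j(F) = -3 (j(F) = 3*(2 - 1*3) = 3*(2 - 3) = 3*(-1) = -3)
l(T, E) = -4 - 4*T (l(T, E) = (1 + T)*(-4) = -4 - 4*T)
U(Q) = (144 + Q)² (U(Q) = (36*4 + Q)² = (144 + Q)²)
U(-15)*(-359 + (78 + l(2, j(6)))) = (144 - 15)²*(-359 + (78 + (-4 - 4*2))) = 129²*(-359 + (78 + (-4 - 8))) = 16641*(-359 + (78 - 12)) = 16641*(-359 + 66) = 16641*(-293) = -4875813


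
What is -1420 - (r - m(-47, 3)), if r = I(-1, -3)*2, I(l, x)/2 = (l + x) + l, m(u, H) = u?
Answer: -1447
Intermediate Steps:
I(l, x) = 2*x + 4*l (I(l, x) = 2*((l + x) + l) = 2*(x + 2*l) = 2*x + 4*l)
r = -20 (r = (2*(-3) + 4*(-1))*2 = (-6 - 4)*2 = -10*2 = -20)
-1420 - (r - m(-47, 3)) = -1420 - (-20 - 1*(-47)) = -1420 - (-20 + 47) = -1420 - 1*27 = -1420 - 27 = -1447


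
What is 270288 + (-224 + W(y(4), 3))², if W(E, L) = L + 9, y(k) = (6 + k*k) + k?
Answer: 315232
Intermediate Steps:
y(k) = 6 + k + k² (y(k) = (6 + k²) + k = 6 + k + k²)
W(E, L) = 9 + L
270288 + (-224 + W(y(4), 3))² = 270288 + (-224 + (9 + 3))² = 270288 + (-224 + 12)² = 270288 + (-212)² = 270288 + 44944 = 315232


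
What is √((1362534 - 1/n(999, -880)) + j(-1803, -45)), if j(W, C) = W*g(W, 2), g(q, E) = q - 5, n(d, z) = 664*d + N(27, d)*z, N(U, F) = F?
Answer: √73809886501802/3996 ≈ 2150.0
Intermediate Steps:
n(d, z) = 664*d + d*z
g(q, E) = -5 + q
j(W, C) = W*(-5 + W)
√((1362534 - 1/n(999, -880)) + j(-1803, -45)) = √((1362534 - 1/(999*(664 - 880))) - 1803*(-5 - 1803)) = √((1362534 - 1/(999*(-216))) - 1803*(-1808)) = √((1362534 - 1/(-215784)) + 3259824) = √((1362534 - 1*(-1/215784)) + 3259824) = √((1362534 + 1/215784) + 3259824) = √(294013036657/215784 + 3259824) = √(997430898673/215784) = √73809886501802/3996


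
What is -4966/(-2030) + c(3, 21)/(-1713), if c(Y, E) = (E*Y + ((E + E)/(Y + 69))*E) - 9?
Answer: 16744541/6954780 ≈ 2.4076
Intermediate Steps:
c(Y, E) = -9 + E*Y + 2*E**2/(69 + Y) (c(Y, E) = (E*Y + ((2*E)/(69 + Y))*E) - 9 = (E*Y + (2*E/(69 + Y))*E) - 9 = (E*Y + 2*E**2/(69 + Y)) - 9 = -9 + E*Y + 2*E**2/(69 + Y))
-4966/(-2030) + c(3, 21)/(-1713) = -4966/(-2030) + ((-621 - 9*3 + 2*21**2 + 21*3**2 + 69*21*3)/(69 + 3))/(-1713) = -4966*(-1/2030) + ((-621 - 27 + 2*441 + 21*9 + 4347)/72)*(-1/1713) = 2483/1015 + ((-621 - 27 + 882 + 189 + 4347)/72)*(-1/1713) = 2483/1015 + ((1/72)*4770)*(-1/1713) = 2483/1015 + (265/4)*(-1/1713) = 2483/1015 - 265/6852 = 16744541/6954780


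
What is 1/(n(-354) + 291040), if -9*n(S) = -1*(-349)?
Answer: 9/2619011 ≈ 3.4364e-6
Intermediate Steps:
n(S) = -349/9 (n(S) = -(-1)*(-349)/9 = -1/9*349 = -349/9)
1/(n(-354) + 291040) = 1/(-349/9 + 291040) = 1/(2619011/9) = 9/2619011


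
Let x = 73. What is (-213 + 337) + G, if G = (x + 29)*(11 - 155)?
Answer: -14564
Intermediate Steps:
G = -14688 (G = (73 + 29)*(11 - 155) = 102*(-144) = -14688)
(-213 + 337) + G = (-213 + 337) - 14688 = 124 - 14688 = -14564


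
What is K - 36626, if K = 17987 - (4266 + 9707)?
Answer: -32612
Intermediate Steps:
K = 4014 (K = 17987 - 1*13973 = 17987 - 13973 = 4014)
K - 36626 = 4014 - 36626 = -32612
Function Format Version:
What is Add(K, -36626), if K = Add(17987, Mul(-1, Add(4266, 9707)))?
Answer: -32612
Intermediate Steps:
K = 4014 (K = Add(17987, Mul(-1, 13973)) = Add(17987, -13973) = 4014)
Add(K, -36626) = Add(4014, -36626) = -32612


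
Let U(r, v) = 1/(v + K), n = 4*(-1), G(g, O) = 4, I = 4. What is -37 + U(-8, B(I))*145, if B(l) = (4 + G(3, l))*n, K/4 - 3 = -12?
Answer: -2661/68 ≈ -39.132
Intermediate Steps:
n = -4
K = -36 (K = 12 + 4*(-12) = 12 - 48 = -36)
B(l) = -32 (B(l) = (4 + 4)*(-4) = 8*(-4) = -32)
U(r, v) = 1/(-36 + v) (U(r, v) = 1/(v - 36) = 1/(-36 + v))
-37 + U(-8, B(I))*145 = -37 + 145/(-36 - 32) = -37 + 145/(-68) = -37 - 1/68*145 = -37 - 145/68 = -2661/68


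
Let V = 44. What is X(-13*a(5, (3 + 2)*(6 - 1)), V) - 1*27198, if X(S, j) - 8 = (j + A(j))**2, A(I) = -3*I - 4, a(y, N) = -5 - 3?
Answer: -18726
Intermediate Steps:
a(y, N) = -8
A(I) = -4 - 3*I
X(S, j) = 8 + (-4 - 2*j)**2 (X(S, j) = 8 + (j + (-4 - 3*j))**2 = 8 + (-4 - 2*j)**2)
X(-13*a(5, (3 + 2)*(6 - 1)), V) - 1*27198 = (8 + 4*(2 + 44)**2) - 1*27198 = (8 + 4*46**2) - 27198 = (8 + 4*2116) - 27198 = (8 + 8464) - 27198 = 8472 - 27198 = -18726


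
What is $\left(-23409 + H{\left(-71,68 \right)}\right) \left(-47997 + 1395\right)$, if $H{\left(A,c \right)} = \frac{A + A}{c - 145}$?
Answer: $\frac{83993161302}{77} \approx 1.0908 \cdot 10^{9}$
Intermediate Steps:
$H{\left(A,c \right)} = \frac{2 A}{-145 + c}$
$\left(-23409 + H{\left(-71,68 \right)}\right) \left(-47997 + 1395\right) = \left(-23409 + 2 \left(-71\right) \frac{1}{-145 + 68}\right) \left(-47997 + 1395\right) = \left(-23409 + 2 \left(-71\right) \frac{1}{-77}\right) \left(-46602\right) = \left(-23409 + 2 \left(-71\right) \left(- \frac{1}{77}\right)\right) \left(-46602\right) = \left(-23409 + \frac{142}{77}\right) \left(-46602\right) = \left(- \frac{1802351}{77}\right) \left(-46602\right) = \frac{83993161302}{77}$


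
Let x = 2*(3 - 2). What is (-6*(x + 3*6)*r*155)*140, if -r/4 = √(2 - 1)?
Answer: 10416000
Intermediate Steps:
x = 2 (x = 2*1 = 2)
r = -4 (r = -4*√(2 - 1) = -4*√1 = -4*1 = -4)
(-6*(x + 3*6)*r*155)*140 = (-6*(2 + 3*6)*(-4)*155)*140 = (-6*(2 + 18)*(-4)*155)*140 = (-120*(-4)*155)*140 = (-6*(-80)*155)*140 = (480*155)*140 = 74400*140 = 10416000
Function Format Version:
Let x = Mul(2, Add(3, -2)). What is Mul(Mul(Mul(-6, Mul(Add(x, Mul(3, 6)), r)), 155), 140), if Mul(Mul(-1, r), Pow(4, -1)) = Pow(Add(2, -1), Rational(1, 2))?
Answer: 10416000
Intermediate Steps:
x = 2 (x = Mul(2, 1) = 2)
r = -4 (r = Mul(-4, Pow(Add(2, -1), Rational(1, 2))) = Mul(-4, Pow(1, Rational(1, 2))) = Mul(-4, 1) = -4)
Mul(Mul(Mul(-6, Mul(Add(x, Mul(3, 6)), r)), 155), 140) = Mul(Mul(Mul(-6, Mul(Add(2, Mul(3, 6)), -4)), 155), 140) = Mul(Mul(Mul(-6, Mul(Add(2, 18), -4)), 155), 140) = Mul(Mul(Mul(-6, Mul(20, -4)), 155), 140) = Mul(Mul(Mul(-6, -80), 155), 140) = Mul(Mul(480, 155), 140) = Mul(74400, 140) = 10416000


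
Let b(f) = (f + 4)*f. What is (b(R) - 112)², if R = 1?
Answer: 11449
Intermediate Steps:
b(f) = f*(4 + f) (b(f) = (4 + f)*f = f*(4 + f))
(b(R) - 112)² = (1*(4 + 1) - 112)² = (1*5 - 112)² = (5 - 112)² = (-107)² = 11449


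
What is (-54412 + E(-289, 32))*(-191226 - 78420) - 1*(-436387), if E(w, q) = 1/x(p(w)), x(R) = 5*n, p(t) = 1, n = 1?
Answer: 73361803049/5 ≈ 1.4672e+10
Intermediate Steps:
x(R) = 5 (x(R) = 5*1 = 5)
E(w, q) = ⅕ (E(w, q) = 1/5 = ⅕)
(-54412 + E(-289, 32))*(-191226 - 78420) - 1*(-436387) = (-54412 + ⅕)*(-191226 - 78420) - 1*(-436387) = -272059/5*(-269646) + 436387 = 73359621114/5 + 436387 = 73361803049/5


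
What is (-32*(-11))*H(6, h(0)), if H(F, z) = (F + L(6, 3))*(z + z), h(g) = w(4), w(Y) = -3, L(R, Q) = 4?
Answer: -21120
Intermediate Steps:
h(g) = -3
H(F, z) = 2*z*(4 + F) (H(F, z) = (F + 4)*(z + z) = (4 + F)*(2*z) = 2*z*(4 + F))
(-32*(-11))*H(6, h(0)) = (-32*(-11))*(2*(-3)*(4 + 6)) = 352*(2*(-3)*10) = 352*(-60) = -21120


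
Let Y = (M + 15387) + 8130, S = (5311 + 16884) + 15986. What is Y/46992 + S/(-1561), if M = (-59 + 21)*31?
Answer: -19767757/824208 ≈ -23.984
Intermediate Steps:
S = 38181 (S = 22195 + 15986 = 38181)
M = -1178 (M = -38*31 = -1178)
Y = 22339 (Y = (-1178 + 15387) + 8130 = 14209 + 8130 = 22339)
Y/46992 + S/(-1561) = 22339/46992 + 38181/(-1561) = 22339*(1/46992) + 38181*(-1/1561) = 251/528 - 38181/1561 = -19767757/824208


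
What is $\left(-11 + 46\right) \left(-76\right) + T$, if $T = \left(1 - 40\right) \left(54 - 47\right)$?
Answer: $-2933$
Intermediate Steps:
$T = -273$ ($T = \left(-39\right) 7 = -273$)
$\left(-11 + 46\right) \left(-76\right) + T = \left(-11 + 46\right) \left(-76\right) - 273 = 35 \left(-76\right) - 273 = -2660 - 273 = -2933$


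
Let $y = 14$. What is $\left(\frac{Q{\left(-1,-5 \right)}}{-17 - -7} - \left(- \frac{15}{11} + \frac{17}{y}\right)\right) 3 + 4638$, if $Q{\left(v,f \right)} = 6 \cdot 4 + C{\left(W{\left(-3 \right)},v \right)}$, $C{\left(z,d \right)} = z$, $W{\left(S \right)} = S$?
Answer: $\frac{1783377}{385} \approx 4632.1$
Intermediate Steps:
$Q{\left(v,f \right)} = 21$ ($Q{\left(v,f \right)} = 6 \cdot 4 - 3 = 24 - 3 = 21$)
$\left(\frac{Q{\left(-1,-5 \right)}}{-17 - -7} - \left(- \frac{15}{11} + \frac{17}{y}\right)\right) 3 + 4638 = \left(\frac{21}{-17 - -7} - \left(- \frac{15}{11} + \frac{17}{14}\right)\right) 3 + 4638 = \left(\frac{21}{-17 + 7} - - \frac{23}{154}\right) 3 + 4638 = \left(\frac{21}{-10} + \left(\frac{15}{11} - \frac{17}{14}\right)\right) 3 + 4638 = \left(21 \left(- \frac{1}{10}\right) + \frac{23}{154}\right) 3 + 4638 = \left(- \frac{21}{10} + \frac{23}{154}\right) 3 + 4638 = \left(- \frac{751}{385}\right) 3 + 4638 = - \frac{2253}{385} + 4638 = \frac{1783377}{385}$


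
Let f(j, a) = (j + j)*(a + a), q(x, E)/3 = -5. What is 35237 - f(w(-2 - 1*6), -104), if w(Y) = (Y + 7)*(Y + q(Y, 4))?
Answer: 44805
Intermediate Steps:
q(x, E) = -15 (q(x, E) = 3*(-5) = -15)
w(Y) = (-15 + Y)*(7 + Y) (w(Y) = (Y + 7)*(Y - 15) = (7 + Y)*(-15 + Y) = (-15 + Y)*(7 + Y))
f(j, a) = 4*a*j (f(j, a) = (2*j)*(2*a) = 4*a*j)
35237 - f(w(-2 - 1*6), -104) = 35237 - 4*(-104)*(-105 + (-2 - 1*6)² - 8*(-2 - 1*6)) = 35237 - 4*(-104)*(-105 + (-2 - 6)² - 8*(-2 - 6)) = 35237 - 4*(-104)*(-105 + (-8)² - 8*(-8)) = 35237 - 4*(-104)*(-105 + 64 + 64) = 35237 - 4*(-104)*23 = 35237 - 1*(-9568) = 35237 + 9568 = 44805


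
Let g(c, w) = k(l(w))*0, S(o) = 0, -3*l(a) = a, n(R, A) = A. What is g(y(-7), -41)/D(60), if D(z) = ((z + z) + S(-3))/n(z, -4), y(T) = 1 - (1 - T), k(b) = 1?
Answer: 0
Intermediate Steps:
l(a) = -a/3
y(T) = T (y(T) = 1 + (-1 + T) = T)
g(c, w) = 0 (g(c, w) = 1*0 = 0)
D(z) = -z/2 (D(z) = ((z + z) + 0)/(-4) = (2*z + 0)*(-1/4) = (2*z)*(-1/4) = -z/2)
g(y(-7), -41)/D(60) = 0/((-1/2*60)) = 0/(-30) = 0*(-1/30) = 0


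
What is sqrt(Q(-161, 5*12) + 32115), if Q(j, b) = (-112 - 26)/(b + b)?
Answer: sqrt(3211385)/10 ≈ 179.20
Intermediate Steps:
Q(j, b) = -69/b (Q(j, b) = -138*1/(2*b) = -69/b)
sqrt(Q(-161, 5*12) + 32115) = sqrt(-69/(5*12) + 32115) = sqrt(-69/60 + 32115) = sqrt(-69*1/60 + 32115) = sqrt(-23/20 + 32115) = sqrt(642277/20) = sqrt(3211385)/10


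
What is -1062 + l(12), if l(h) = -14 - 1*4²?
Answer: -1092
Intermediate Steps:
l(h) = -30 (l(h) = -14 - 1*16 = -14 - 16 = -30)
-1062 + l(12) = -1062 - 30 = -1092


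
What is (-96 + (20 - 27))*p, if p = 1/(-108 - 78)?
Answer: 103/186 ≈ 0.55376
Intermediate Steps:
p = -1/186 (p = 1/(-186) = -1/186 ≈ -0.0053763)
(-96 + (20 - 27))*p = (-96 + (20 - 27))*(-1/186) = (-96 - 7)*(-1/186) = -103*(-1/186) = 103/186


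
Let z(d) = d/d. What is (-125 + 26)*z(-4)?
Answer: -99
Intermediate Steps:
z(d) = 1
(-125 + 26)*z(-4) = (-125 + 26)*1 = -99*1 = -99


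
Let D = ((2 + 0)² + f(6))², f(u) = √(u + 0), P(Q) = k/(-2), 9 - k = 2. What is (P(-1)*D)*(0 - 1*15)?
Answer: 1155 + 420*√6 ≈ 2183.8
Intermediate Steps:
k = 7 (k = 9 - 1*2 = 9 - 2 = 7)
P(Q) = -7/2 (P(Q) = 7/(-2) = 7*(-½) = -7/2)
f(u) = √u
D = (4 + √6)² (D = ((2 + 0)² + √6)² = (2² + √6)² = (4 + √6)² ≈ 41.596)
(P(-1)*D)*(0 - 1*15) = (-7*(4 + √6)²/2)*(0 - 1*15) = (-7*(4 + √6)²/2)*(0 - 15) = -7*(4 + √6)²/2*(-15) = 105*(4 + √6)²/2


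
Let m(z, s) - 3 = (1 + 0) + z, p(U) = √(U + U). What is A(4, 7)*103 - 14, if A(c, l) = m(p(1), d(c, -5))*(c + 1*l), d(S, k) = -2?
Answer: 4518 + 1133*√2 ≈ 6120.3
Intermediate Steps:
p(U) = √2*√U (p(U) = √(2*U) = √2*√U)
m(z, s) = 4 + z (m(z, s) = 3 + ((1 + 0) + z) = 3 + (1 + z) = 4 + z)
A(c, l) = (4 + √2)*(c + l) (A(c, l) = (4 + √2*√1)*(c + 1*l) = (4 + √2*1)*(c + l) = (4 + √2)*(c + l))
A(4, 7)*103 - 14 = ((4 + √2)*(4 + 7))*103 - 14 = ((4 + √2)*11)*103 - 14 = (44 + 11*√2)*103 - 14 = (4532 + 1133*√2) - 14 = 4518 + 1133*√2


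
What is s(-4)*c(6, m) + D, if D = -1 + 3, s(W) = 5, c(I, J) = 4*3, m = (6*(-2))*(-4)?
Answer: 62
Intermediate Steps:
m = 48 (m = -12*(-4) = 48)
c(I, J) = 12
D = 2
s(-4)*c(6, m) + D = 5*12 + 2 = 60 + 2 = 62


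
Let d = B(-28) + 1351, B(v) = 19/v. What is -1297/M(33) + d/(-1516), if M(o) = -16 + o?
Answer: -55697809/721616 ≈ -77.185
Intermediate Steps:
d = 37809/28 (d = 19/(-28) + 1351 = 19*(-1/28) + 1351 = -19/28 + 1351 = 37809/28 ≈ 1350.3)
-1297/M(33) + d/(-1516) = -1297/(-16 + 33) + (37809/28)/(-1516) = -1297/17 + (37809/28)*(-1/1516) = -1297*1/17 - 37809/42448 = -1297/17 - 37809/42448 = -55697809/721616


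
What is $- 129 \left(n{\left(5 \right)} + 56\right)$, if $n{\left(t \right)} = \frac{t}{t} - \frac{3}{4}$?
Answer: $- \frac{29025}{4} \approx -7256.3$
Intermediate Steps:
$n{\left(t \right)} = \frac{1}{4}$ ($n{\left(t \right)} = 1 - \frac{3}{4} = \frac{1}{4}$)
$- 129 \left(n{\left(5 \right)} + 56\right) = - 129 \left(\frac{1}{4} + 56\right) = \left(-129\right) \frac{225}{4} = - \frac{29025}{4}$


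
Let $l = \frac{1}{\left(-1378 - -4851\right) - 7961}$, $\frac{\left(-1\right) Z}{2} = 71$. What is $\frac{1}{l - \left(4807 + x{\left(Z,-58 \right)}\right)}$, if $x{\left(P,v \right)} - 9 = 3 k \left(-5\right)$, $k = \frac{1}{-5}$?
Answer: $- \frac{4488}{21627673} \approx -0.00020751$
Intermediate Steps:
$Z = -142$ ($Z = \left(-2\right) 71 = -142$)
$k = - \frac{1}{5} \approx -0.2$
$x{\left(P,v \right)} = 12$ ($x{\left(P,v \right)} = 9 + 3 \left(- \frac{1}{5}\right) \left(-5\right) = 9 - -3 = 9 + 3 = 12$)
$l = - \frac{1}{4488}$ ($l = \frac{1}{\left(-1378 + 4851\right) - 7961} = \frac{1}{3473 - 7961} = \frac{1}{-4488} = - \frac{1}{4488} \approx -0.00022282$)
$\frac{1}{l - \left(4807 + x{\left(Z,-58 \right)}\right)} = \frac{1}{- \frac{1}{4488} - 4819} = \frac{1}{- \frac{21627673}{4488}} = - \frac{4488}{21627673}$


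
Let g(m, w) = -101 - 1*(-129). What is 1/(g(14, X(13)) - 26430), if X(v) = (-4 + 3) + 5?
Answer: -1/26402 ≈ -3.7876e-5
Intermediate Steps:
X(v) = 4 (X(v) = -1 + 5 = 4)
g(m, w) = 28 (g(m, w) = -101 + 129 = 28)
1/(g(14, X(13)) - 26430) = 1/(28 - 26430) = 1/(-26402) = -1/26402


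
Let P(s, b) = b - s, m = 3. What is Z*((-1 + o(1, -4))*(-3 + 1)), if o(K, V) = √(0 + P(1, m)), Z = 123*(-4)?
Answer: -984 + 984*√2 ≈ 407.59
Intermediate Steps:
Z = -492
o(K, V) = √2 (o(K, V) = √(0 + (3 - 1*1)) = √(0 + (3 - 1)) = √(0 + 2) = √2)
Z*((-1 + o(1, -4))*(-3 + 1)) = -492*(-1 + √2)*(-3 + 1) = -492*(-1 + √2)*(-2) = -492*(2 - 2*√2) = -984 + 984*√2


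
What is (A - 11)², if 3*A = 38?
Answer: 25/9 ≈ 2.7778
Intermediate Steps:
A = 38/3 (A = (⅓)*38 = 38/3 ≈ 12.667)
(A - 11)² = (38/3 - 11)² = (5/3)² = 25/9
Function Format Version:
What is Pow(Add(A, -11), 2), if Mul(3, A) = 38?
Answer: Rational(25, 9) ≈ 2.7778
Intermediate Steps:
A = Rational(38, 3) (A = Mul(Rational(1, 3), 38) = Rational(38, 3) ≈ 12.667)
Pow(Add(A, -11), 2) = Pow(Add(Rational(38, 3), -11), 2) = Pow(Rational(5, 3), 2) = Rational(25, 9)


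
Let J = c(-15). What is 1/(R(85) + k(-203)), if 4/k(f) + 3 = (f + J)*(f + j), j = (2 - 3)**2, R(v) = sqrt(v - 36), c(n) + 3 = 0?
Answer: 41609/291267 ≈ 0.14286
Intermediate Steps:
c(n) = -3 (c(n) = -3 + 0 = -3)
J = -3
R(v) = sqrt(-36 + v)
j = 1 (j = (-1)**2 = 1)
k(f) = 4/(-3 + (1 + f)*(-3 + f)) (k(f) = 4/(-3 + (f - 3)*(f + 1)) = 4/(-3 + (-3 + f)*(1 + f)) = 4/(-3 + (1 + f)*(-3 + f)))
1/(R(85) + k(-203)) = 1/(sqrt(-36 + 85) + 4/(-6 + (-203)**2 - 2*(-203))) = 1/(sqrt(49) + 4/(-6 + 41209 + 406)) = 1/(7 + 4/41609) = 1/(291267/41609) = 41609/291267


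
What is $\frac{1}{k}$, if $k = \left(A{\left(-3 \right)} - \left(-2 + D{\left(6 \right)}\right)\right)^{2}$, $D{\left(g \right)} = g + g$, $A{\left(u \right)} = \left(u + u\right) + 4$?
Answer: $\frac{1}{144} \approx 0.0069444$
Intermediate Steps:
$A{\left(u \right)} = 4 + 2 u$ ($A{\left(u \right)} = 2 u + 4 = 4 + 2 u$)
$D{\left(g \right)} = 2 g$
$k = 144$ ($k = \left(\left(4 + 2 \left(-3\right)\right) + \left(2 - 2 \cdot 6\right)\right)^{2} = \left(\left(4 - 6\right) + \left(2 - 12\right)\right)^{2} = \left(-2 + \left(2 - 12\right)\right)^{2} = \left(-2 - 10\right)^{2} = \left(-12\right)^{2} = 144$)
$\frac{1}{k} = \frac{1}{144}$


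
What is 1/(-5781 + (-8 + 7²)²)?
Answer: -1/4100 ≈ -0.00024390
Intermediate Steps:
1/(-5781 + (-8 + 7²)²) = 1/(-5781 + (-8 + 49)²) = 1/(-5781 + 41²) = 1/(-5781 + 1681) = 1/(-4100) = -1/4100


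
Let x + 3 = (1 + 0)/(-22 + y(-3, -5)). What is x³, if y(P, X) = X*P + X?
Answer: -50653/1728 ≈ -29.313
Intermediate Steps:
y(P, X) = X + P*X (y(P, X) = P*X + X = X + P*X)
x = -37/12 (x = -3 + (1 + 0)/(-22 - 5*(1 - 3)) = -3 + 1/(-22 - 5*(-2)) = -3 + 1/(-22 + 10) = -3 + 1/(-12) = -3 + 1*(-1/12) = -3 - 1/12 = -37/12 ≈ -3.0833)
x³ = (-37/12)³ = -50653/1728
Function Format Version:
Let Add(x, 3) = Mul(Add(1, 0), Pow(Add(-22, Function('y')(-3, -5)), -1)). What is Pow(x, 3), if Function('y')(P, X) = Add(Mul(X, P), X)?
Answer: Rational(-50653, 1728) ≈ -29.313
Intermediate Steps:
Function('y')(P, X) = Add(X, Mul(P, X)) (Function('y')(P, X) = Add(Mul(P, X), X) = Add(X, Mul(P, X)))
x = Rational(-37, 12) (x = Add(-3, Mul(Add(1, 0), Pow(Add(-22, Mul(-5, Add(1, -3))), -1))) = Add(-3, Mul(1, Pow(Add(-22, Mul(-5, -2)), -1))) = Add(-3, Mul(1, Pow(Add(-22, 10), -1))) = Add(-3, Mul(1, Pow(-12, -1))) = Add(-3, Mul(1, Rational(-1, 12))) = Add(-3, Rational(-1, 12)) = Rational(-37, 12) ≈ -3.0833)
Pow(x, 3) = Pow(Rational(-37, 12), 3) = Rational(-50653, 1728)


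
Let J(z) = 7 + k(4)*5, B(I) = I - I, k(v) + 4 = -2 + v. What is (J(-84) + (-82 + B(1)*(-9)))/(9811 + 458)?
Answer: -85/10269 ≈ -0.0082773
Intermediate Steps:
k(v) = -6 + v (k(v) = -4 + (-2 + v) = -6 + v)
B(I) = 0
J(z) = -3 (J(z) = 7 + (-6 + 4)*5 = 7 - 2*5 = 7 - 10 = -3)
(J(-84) + (-82 + B(1)*(-9)))/(9811 + 458) = (-3 + (-82 + 0*(-9)))/(9811 + 458) = (-3 + (-82 + 0))/10269 = (-3 - 82)*(1/10269) = -85*1/10269 = -85/10269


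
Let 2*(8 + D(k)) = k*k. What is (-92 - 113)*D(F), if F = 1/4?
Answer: 52275/32 ≈ 1633.6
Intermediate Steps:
F = ¼ ≈ 0.25000
D(k) = -8 + k²/2 (D(k) = -8 + (k*k)/2 = -8 + k²/2)
(-92 - 113)*D(F) = (-92 - 113)*(-8 + (¼)²/2) = -205*(-8 + (½)*(1/16)) = -205*(-8 + 1/32) = -205*(-255/32) = 52275/32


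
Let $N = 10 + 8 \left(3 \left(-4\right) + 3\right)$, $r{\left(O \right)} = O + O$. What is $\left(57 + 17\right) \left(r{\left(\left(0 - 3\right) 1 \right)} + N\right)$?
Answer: $-5032$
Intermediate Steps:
$r{\left(O \right)} = 2 O$
$N = -62$ ($N = 10 + 8 \left(-12 + 3\right) = 10 + 8 \left(-9\right) = 10 - 72 = -62$)
$\left(57 + 17\right) \left(r{\left(\left(0 - 3\right) 1 \right)} + N\right) = \left(57 + 17\right) \left(2 \left(0 - 3\right) 1 - 62\right) = 74 \left(2 \left(\left(-3\right) 1\right) - 62\right) = 74 \left(2 \left(-3\right) - 62\right) = 74 \left(-6 - 62\right) = 74 \left(-68\right) = -5032$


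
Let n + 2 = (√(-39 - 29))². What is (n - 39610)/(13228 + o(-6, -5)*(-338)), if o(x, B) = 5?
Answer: -19840/5769 ≈ -3.4391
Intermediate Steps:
n = -70 (n = -2 + (√(-39 - 29))² = -2 + (√(-68))² = -2 + (2*I*√17)² = -2 - 68 = -70)
(n - 39610)/(13228 + o(-6, -5)*(-338)) = (-70 - 39610)/(13228 + 5*(-338)) = -39680/(13228 - 1690) = -39680/11538 = -39680*1/11538 = -19840/5769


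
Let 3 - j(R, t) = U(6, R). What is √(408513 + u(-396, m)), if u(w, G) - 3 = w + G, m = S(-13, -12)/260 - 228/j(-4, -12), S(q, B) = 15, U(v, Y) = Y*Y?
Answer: √275901015/26 ≈ 638.86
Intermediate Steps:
U(v, Y) = Y²
j(R, t) = 3 - R²
m = 915/52 (m = 15/260 - 228/(3 - 1*(-4)²) = 15*(1/260) - 228/(3 - 1*16) = 3/52 - 228/(3 - 16) = 3/52 - 228/(-13) = 3/52 - 228*(-1/13) = 3/52 + 228/13 = 915/52 ≈ 17.596)
u(w, G) = 3 + G + w (u(w, G) = 3 + (w + G) = 3 + (G + w) = 3 + G + w)
√(408513 + u(-396, m)) = √(408513 + (3 + 915/52 - 396)) = √(408513 - 19521/52) = √(21223155/52) = √275901015/26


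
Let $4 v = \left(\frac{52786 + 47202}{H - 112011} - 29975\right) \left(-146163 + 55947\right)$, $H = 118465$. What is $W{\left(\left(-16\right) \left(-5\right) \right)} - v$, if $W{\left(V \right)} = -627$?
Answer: $- \frac{311501093529}{461} \approx -6.7571 \cdot 10^{8}$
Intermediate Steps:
$v = \frac{311500804482}{461}$ ($v = \frac{\left(\frac{52786 + 47202}{118465 - 112011} - 29975\right) \left(-146163 + 55947\right)}{4} = \frac{\left(\frac{99988}{6454} - 29975\right) \left(-90216\right)}{4} = \frac{\left(99988 \cdot \frac{1}{6454} - 29975\right) \left(-90216\right)}{4} = \frac{\left(\frac{7142}{461} - 29975\right) \left(-90216\right)}{4} = \frac{\left(- \frac{13811333}{461}\right) \left(-90216\right)}{4} = \frac{1}{4} \cdot \frac{1246003217928}{461} = \frac{311500804482}{461} \approx 6.7571 \cdot 10^{8}$)
$W{\left(\left(-16\right) \left(-5\right) \right)} - v = -627 - \frac{311500804482}{461} = - \frac{311501093529}{461}$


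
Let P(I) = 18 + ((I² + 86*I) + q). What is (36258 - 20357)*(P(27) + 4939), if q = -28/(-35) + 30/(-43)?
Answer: 27377419542/215 ≈ 1.2734e+8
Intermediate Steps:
q = 22/215 (q = -28*(-1/35) + 30*(-1/43) = ⅘ - 30/43 = 22/215 ≈ 0.10233)
P(I) = 3892/215 + I² + 86*I (P(I) = 18 + ((I² + 86*I) + 22/215) = 18 + (22/215 + I² + 86*I) = 3892/215 + I² + 86*I)
(36258 - 20357)*(P(27) + 4939) = (36258 - 20357)*((3892/215 + 27² + 86*27) + 4939) = 15901*((3892/215 + 729 + 2322) + 4939) = 15901*(659857/215 + 4939) = 15901*(1721742/215) = 27377419542/215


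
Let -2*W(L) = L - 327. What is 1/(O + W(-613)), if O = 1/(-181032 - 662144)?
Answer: 843176/396292719 ≈ 0.0021277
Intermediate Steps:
W(L) = 327/2 - L/2 (W(L) = -(L - 327)/2 = -(-327 + L)/2 = 327/2 - L/2)
O = -1/843176 (O = 1/(-843176) = -1/843176 ≈ -1.1860e-6)
1/(O + W(-613)) = 1/(-1/843176 + (327/2 - ½*(-613))) = 1/(-1/843176 + (327/2 + 613/2)) = 1/(-1/843176 + 470) = 1/(396292719/843176) = 843176/396292719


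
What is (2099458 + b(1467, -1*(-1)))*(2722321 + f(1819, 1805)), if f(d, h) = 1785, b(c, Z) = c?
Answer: 5723142398050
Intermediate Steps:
(2099458 + b(1467, -1*(-1)))*(2722321 + f(1819, 1805)) = (2099458 + 1467)*(2722321 + 1785) = 2100925*2724106 = 5723142398050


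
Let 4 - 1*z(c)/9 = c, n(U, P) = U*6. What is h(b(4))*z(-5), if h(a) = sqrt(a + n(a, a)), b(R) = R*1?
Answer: 162*sqrt(7) ≈ 428.61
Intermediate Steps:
n(U, P) = 6*U
b(R) = R
z(c) = 36 - 9*c
h(a) = sqrt(7)*sqrt(a) (h(a) = sqrt(a + 6*a) = sqrt(7*a) = sqrt(7)*sqrt(a))
h(b(4))*z(-5) = (sqrt(7)*sqrt(4))*(36 - 9*(-5)) = (sqrt(7)*2)*(36 + 45) = (2*sqrt(7))*81 = 162*sqrt(7)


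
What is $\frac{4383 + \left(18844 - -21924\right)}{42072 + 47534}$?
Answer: $\frac{45151}{89606} \approx 0.50388$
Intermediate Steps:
$\frac{4383 + \left(18844 - -21924\right)}{42072 + 47534} = \frac{4383 + \left(18844 + 21924\right)}{89606} = \left(4383 + 40768\right) \frac{1}{89606} = 45151 \cdot \frac{1}{89606} = \frac{45151}{89606}$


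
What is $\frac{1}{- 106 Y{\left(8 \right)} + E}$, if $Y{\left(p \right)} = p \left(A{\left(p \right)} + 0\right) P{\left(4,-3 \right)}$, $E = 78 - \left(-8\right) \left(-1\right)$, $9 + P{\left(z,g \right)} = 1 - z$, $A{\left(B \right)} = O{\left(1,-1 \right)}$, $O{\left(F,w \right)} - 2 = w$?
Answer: $\frac{1}{10246} \approx 9.7599 \cdot 10^{-5}$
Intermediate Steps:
$O{\left(F,w \right)} = 2 + w$
$A{\left(B \right)} = 1$ ($A{\left(B \right)} = 2 - 1 = 1$)
$P{\left(z,g \right)} = -8 - z$ ($P{\left(z,g \right)} = -9 - \left(-1 + z\right) = -8 - z$)
$E = 70$ ($E = 78 - 8 = 70$)
$Y{\left(p \right)} = - 12 p$ ($Y{\left(p \right)} = p \left(1 + 0\right) \left(-8 - 4\right) = p 1 \left(-8 - 4\right) = p 1 \left(-12\right) = p \left(-12\right) = - 12 p$)
$\frac{1}{- 106 Y{\left(8 \right)} + E} = \frac{1}{- 106 \left(\left(-12\right) 8\right) + 70} = \frac{1}{\left(-106\right) \left(-96\right) + 70} = \frac{1}{10176 + 70} = \frac{1}{10246}$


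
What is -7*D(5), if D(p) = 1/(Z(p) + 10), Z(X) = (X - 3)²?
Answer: -½ ≈ -0.50000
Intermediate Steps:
Z(X) = (-3 + X)²
D(p) = 1/(10 + (-3 + p)²) (D(p) = 1/((-3 + p)² + 10) = 1/(10 + (-3 + p)²))
-7*D(5) = -7/(10 + (-3 + 5)²) = -7/(10 + 2²) = -7/(10 + 4) = -7/14 = -7*1/14 = -½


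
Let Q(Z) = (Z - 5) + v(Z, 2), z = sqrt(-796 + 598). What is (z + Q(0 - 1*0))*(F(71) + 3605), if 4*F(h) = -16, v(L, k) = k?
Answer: -10803 + 10803*I*sqrt(22) ≈ -10803.0 + 50671.0*I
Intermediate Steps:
F(h) = -4 (F(h) = (1/4)*(-16) = -4)
z = 3*I*sqrt(22) (z = sqrt(-198) = 3*I*sqrt(22) ≈ 14.071*I)
Q(Z) = -3 + Z (Q(Z) = (Z - 5) + 2 = (-5 + Z) + 2 = -3 + Z)
(z + Q(0 - 1*0))*(F(71) + 3605) = (3*I*sqrt(22) + (-3 + (0 - 1*0)))*(-4 + 3605) = (3*I*sqrt(22) + (-3 + (0 + 0)))*3601 = (3*I*sqrt(22) + (-3 + 0))*3601 = (3*I*sqrt(22) - 3)*3601 = (-3 + 3*I*sqrt(22))*3601 = -10803 + 10803*I*sqrt(22)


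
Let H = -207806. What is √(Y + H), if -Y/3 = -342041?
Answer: √818317 ≈ 904.61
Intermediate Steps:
Y = 1026123 (Y = -3*(-342041) = 1026123)
√(Y + H) = √(1026123 - 207806) = √818317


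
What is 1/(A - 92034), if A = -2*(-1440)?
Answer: -1/89154 ≈ -1.1217e-5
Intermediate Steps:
A = 2880
1/(A - 92034) = 1/(2880 - 92034) = 1/(-89154) = -1/89154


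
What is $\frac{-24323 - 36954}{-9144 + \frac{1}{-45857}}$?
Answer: $\frac{2809979389}{419316409} \approx 6.7013$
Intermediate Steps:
$\frac{-24323 - 36954}{-9144 + \frac{1}{-45857}} = - \frac{61277}{-9144 - \frac{1}{45857}} = - \frac{61277}{- \frac{419316409}{45857}} = \left(-61277\right) \left(- \frac{45857}{419316409}\right) = \frac{2809979389}{419316409}$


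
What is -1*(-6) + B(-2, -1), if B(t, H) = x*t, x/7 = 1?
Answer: -8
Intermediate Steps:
x = 7 (x = 7*1 = 7)
B(t, H) = 7*t
-1*(-6) + B(-2, -1) = -1*(-6) + 7*(-2) = 6 - 14 = -8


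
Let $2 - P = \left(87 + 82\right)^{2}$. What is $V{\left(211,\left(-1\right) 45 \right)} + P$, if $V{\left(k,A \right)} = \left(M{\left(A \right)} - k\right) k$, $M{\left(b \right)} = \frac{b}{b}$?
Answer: $-72869$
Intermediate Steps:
$M{\left(b \right)} = 1$
$V{\left(k,A \right)} = k \left(1 - k\right)$ ($V{\left(k,A \right)} = \left(1 - k\right) k = k \left(1 - k\right)$)
$P = -28559$ ($P = 2 - \left(87 + 82\right)^{2} = 2 - 169^{2} = 2 - 28561 = -28559$)
$V{\left(211,\left(-1\right) 45 \right)} + P = 211 \left(1 - 211\right) - 28559 = 211 \left(-210\right) - 28559 = -44310 - 28559 = -72869$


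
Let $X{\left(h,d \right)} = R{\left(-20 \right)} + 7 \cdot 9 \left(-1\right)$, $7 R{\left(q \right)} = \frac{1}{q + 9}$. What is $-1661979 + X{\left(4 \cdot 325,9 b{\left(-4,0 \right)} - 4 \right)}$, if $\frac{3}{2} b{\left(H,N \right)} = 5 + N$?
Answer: $- \frac{127977235}{77} \approx -1.662 \cdot 10^{6}$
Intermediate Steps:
$R{\left(q \right)} = \frac{1}{7 \left(9 + q\right)}$ ($R{\left(q \right)} = \frac{1}{7 \left(q + 9\right)} = \frac{1}{7 \left(9 + q\right)}$)
$b{\left(H,N \right)} = \frac{10}{3} + \frac{2 N}{3}$ ($b{\left(H,N \right)} = \frac{2 \left(5 + N\right)}{3} = \frac{10}{3} + \frac{2 N}{3}$)
$X{\left(h,d \right)} = - \frac{4852}{77}$ ($X{\left(h,d \right)} = \frac{1}{7 \left(9 - 20\right)} + 7 \cdot 9 \left(-1\right) = \frac{1}{7 \left(-11\right)} + 63 \left(-1\right) = \frac{1}{7} \left(- \frac{1}{11}\right) - 63 = - \frac{1}{77} - 63 = - \frac{4852}{77}$)
$-1661979 + X{\left(4 \cdot 325,9 b{\left(-4,0 \right)} - 4 \right)} = -1661979 - \frac{4852}{77} = - \frac{127977235}{77}$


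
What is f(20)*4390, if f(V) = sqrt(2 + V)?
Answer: 4390*sqrt(22) ≈ 20591.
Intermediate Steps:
f(20)*4390 = sqrt(2 + 20)*4390 = sqrt(22)*4390 = 4390*sqrt(22)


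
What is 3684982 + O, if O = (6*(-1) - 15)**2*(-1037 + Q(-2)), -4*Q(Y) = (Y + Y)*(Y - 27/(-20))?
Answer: 64547567/20 ≈ 3.2274e+6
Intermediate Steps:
Q(Y) = -Y*(27/20 + Y)/2 (Q(Y) = -(Y + Y)*(Y - 27/(-20))/4 = -2*Y*(Y - 27*(-1/20))/4 = -2*Y*(Y + 27/20)/4 = -2*Y*(27/20 + Y)/4 = -Y*(27/20 + Y)/2)
O = -9152073/20 (O = (6*(-1) - 15)**2*(-1037 - 1/40*(-2)*(27 + 20*(-2))) = (-6 - 15)**2*(-1037 - 1/40*(-2)*(27 - 40)) = (-21)**2*(-1037 - 1/40*(-2)*(-13)) = 441*(-1037 - 13/20) = 441*(-20753/20) = -9152073/20 ≈ -4.5760e+5)
3684982 + O = 3684982 - 9152073/20 = 64547567/20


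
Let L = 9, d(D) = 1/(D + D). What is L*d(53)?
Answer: 9/106 ≈ 0.084906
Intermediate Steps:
d(D) = 1/(2*D)
L*d(53) = 9*((½)/53) = 9*((½)*(1/53)) = 9*(1/106) = 9/106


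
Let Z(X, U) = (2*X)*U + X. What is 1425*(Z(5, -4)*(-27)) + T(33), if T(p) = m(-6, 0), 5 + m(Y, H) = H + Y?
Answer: 1346614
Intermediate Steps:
m(Y, H) = -5 + H + Y (m(Y, H) = -5 + (H + Y) = -5 + H + Y)
Z(X, U) = X + 2*U*X (Z(X, U) = 2*U*X + X = X + 2*U*X)
T(p) = -11 (T(p) = -5 + 0 - 6 = -11)
1425*(Z(5, -4)*(-27)) + T(33) = 1425*((5*(1 + 2*(-4)))*(-27)) - 11 = 1425*((5*(1 - 8))*(-27)) - 11 = 1425*((5*(-7))*(-27)) - 11 = 1425*(-35*(-27)) - 11 = 1425*945 - 11 = 1346625 - 11 = 1346614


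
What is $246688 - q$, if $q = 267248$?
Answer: $-20560$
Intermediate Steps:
$246688 - q = 246688 - 267248 = -20560$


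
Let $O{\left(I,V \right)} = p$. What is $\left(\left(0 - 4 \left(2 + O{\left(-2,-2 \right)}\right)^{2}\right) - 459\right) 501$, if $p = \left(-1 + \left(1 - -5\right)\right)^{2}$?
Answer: $-1690875$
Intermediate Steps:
$p = 25$ ($p = \left(-1 + \left(1 + 5\right)\right)^{2} = \left(-1 + 6\right)^{2} = 5^{2} = 25$)
$O{\left(I,V \right)} = 25$
$\left(\left(0 - 4 \left(2 + O{\left(-2,-2 \right)}\right)^{2}\right) - 459\right) 501 = \left(\left(0 - 4 \left(2 + 25\right)^{2}\right) - 459\right) 501 = \left(\left(0 - 4 \cdot 27^{2}\right) - 459\right) 501 = \left(\left(0 - 2916\right) - 459\right) 501 = \left(-2916 - 459\right) 501 = \left(-3375\right) 501 = -1690875$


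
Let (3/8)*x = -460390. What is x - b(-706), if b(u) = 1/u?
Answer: -2600282717/2118 ≈ -1.2277e+6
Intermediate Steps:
x = -3683120/3 (x = (8/3)*(-460390) = -3683120/3 ≈ -1.2277e+6)
x - b(-706) = -3683120/3 - 1/(-706) = -3683120/3 - 1*(-1/706) = -3683120/3 + 1/706 = -2600282717/2118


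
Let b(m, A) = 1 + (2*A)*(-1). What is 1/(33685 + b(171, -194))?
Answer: 1/34074 ≈ 2.9348e-5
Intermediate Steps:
b(m, A) = 1 - 2*A
1/(33685 + b(171, -194)) = 1/(33685 + (1 - 2*(-194))) = 1/(33685 + (1 + 388)) = 1/(33685 + 389) = 1/34074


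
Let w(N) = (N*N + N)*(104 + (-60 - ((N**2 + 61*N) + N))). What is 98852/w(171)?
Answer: -24713/292642047 ≈ -8.4448e-5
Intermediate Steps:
w(N) = (N + N**2)*(44 - N**2 - 62*N) (w(N) = (N**2 + N)*(104 + (-60 - (N**2 + 62*N))) = (N + N**2)*(104 + (-60 + (-N**2 - 62*N))) = (N + N**2)*(104 + (-60 - N**2 - 62*N)) = (N + N**2)*(44 - N**2 - 62*N))
98852/w(171) = 98852/((171*(44 - 1*171**3 - 63*171**2 - 18*171))) = 98852/((171*(44 - 1*5000211 - 63*29241 - 3078))) = 98852/((171*(44 - 5000211 - 1842183 - 3078))) = 98852/((171*(-6845428))) = 98852/(-1170568188) = 98852*(-1/1170568188) = -24713/292642047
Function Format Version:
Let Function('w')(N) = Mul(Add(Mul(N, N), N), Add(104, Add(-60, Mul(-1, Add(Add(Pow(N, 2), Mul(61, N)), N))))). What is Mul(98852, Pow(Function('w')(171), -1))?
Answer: Rational(-24713, 292642047) ≈ -8.4448e-5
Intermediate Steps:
Function('w')(N) = Mul(Add(N, Pow(N, 2)), Add(44, Mul(-1, Pow(N, 2)), Mul(-62, N))) (Function('w')(N) = Mul(Add(Pow(N, 2), N), Add(104, Add(-60, Mul(-1, Add(Pow(N, 2), Mul(62, N)))))) = Mul(Add(N, Pow(N, 2)), Add(104, Add(-60, Add(Mul(-1, Pow(N, 2)), Mul(-62, N))))) = Mul(Add(N, Pow(N, 2)), Add(104, Add(-60, Mul(-1, Pow(N, 2)), Mul(-62, N)))) = Mul(Add(N, Pow(N, 2)), Add(44, Mul(-1, Pow(N, 2)), Mul(-62, N))))
Mul(98852, Pow(Function('w')(171), -1)) = Mul(98852, Pow(Mul(171, Add(44, Mul(-1, Pow(171, 3)), Mul(-63, Pow(171, 2)), Mul(-18, 171))), -1)) = Mul(98852, Pow(Mul(171, Add(44, Mul(-1, 5000211), Mul(-63, 29241), -3078)), -1)) = Mul(98852, Pow(Mul(171, Add(44, -5000211, -1842183, -3078)), -1)) = Mul(98852, Pow(Mul(171, -6845428), -1)) = Mul(98852, Pow(-1170568188, -1)) = Mul(98852, Rational(-1, 1170568188)) = Rational(-24713, 292642047)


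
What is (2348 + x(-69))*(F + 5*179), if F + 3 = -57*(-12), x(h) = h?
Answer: 3591704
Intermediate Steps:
F = 681 (F = -3 - 57*(-12) = -3 + 684 = 681)
(2348 + x(-69))*(F + 5*179) = (2348 - 69)*(681 + 5*179) = 2279*(681 + 895) = 2279*1576 = 3591704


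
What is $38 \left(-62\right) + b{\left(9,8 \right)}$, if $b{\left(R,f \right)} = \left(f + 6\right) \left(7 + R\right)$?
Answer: $-2132$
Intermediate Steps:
$b{\left(R,f \right)} = \left(6 + f\right) \left(7 + R\right)$
$38 \left(-62\right) + b{\left(9,8 \right)} = 38 \left(-62\right) + \left(42 + 6 \cdot 9 + 7 \cdot 8 + 9 \cdot 8\right) = -2356 + \left(42 + 54 + 56 + 72\right) = -2356 + 224 = -2132$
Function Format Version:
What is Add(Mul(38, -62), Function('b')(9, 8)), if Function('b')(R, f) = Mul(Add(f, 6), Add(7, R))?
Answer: -2132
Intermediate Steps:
Function('b')(R, f) = Mul(Add(6, f), Add(7, R))
Add(Mul(38, -62), Function('b')(9, 8)) = Add(Mul(38, -62), Add(42, Mul(6, 9), Mul(7, 8), Mul(9, 8))) = Add(-2356, Add(42, 54, 56, 72)) = Add(-2356, 224) = -2132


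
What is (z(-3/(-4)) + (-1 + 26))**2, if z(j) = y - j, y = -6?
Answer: 5329/16 ≈ 333.06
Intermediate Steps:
z(j) = -6 - j
(z(-3/(-4)) + (-1 + 26))**2 = ((-6 - (-3)/(-4)) + (-1 + 26))**2 = ((-6 - (-3)*(-1)/4) + 25)**2 = ((-6 - 1*3/4) + 25)**2 = ((-6 - 3/4) + 25)**2 = (-27/4 + 25)**2 = (73/4)**2 = 5329/16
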